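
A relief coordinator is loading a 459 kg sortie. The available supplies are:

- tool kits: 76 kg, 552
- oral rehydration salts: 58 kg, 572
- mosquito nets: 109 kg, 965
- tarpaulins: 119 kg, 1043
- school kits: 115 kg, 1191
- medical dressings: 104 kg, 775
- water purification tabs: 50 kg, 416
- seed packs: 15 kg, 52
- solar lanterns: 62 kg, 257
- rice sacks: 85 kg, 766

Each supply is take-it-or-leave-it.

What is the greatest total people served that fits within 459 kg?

A density-first pass picks oral rehydration salts + mosquito nets + school kits + water purification tabs + seed packs + rice sacks — 3962 at 432 kg.
Replace seed packs and rice sacks with tarpaulins: the trade gains 225 net, giving 4187 at 451 kg.

4187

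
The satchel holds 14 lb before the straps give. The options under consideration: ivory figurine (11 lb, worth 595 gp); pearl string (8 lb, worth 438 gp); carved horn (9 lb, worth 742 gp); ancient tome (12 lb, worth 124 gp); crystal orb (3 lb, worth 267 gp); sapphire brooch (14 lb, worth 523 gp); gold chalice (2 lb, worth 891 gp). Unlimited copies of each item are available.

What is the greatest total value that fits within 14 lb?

6237

Taking 7×gold chalice: 14 lb used, 6237 in value.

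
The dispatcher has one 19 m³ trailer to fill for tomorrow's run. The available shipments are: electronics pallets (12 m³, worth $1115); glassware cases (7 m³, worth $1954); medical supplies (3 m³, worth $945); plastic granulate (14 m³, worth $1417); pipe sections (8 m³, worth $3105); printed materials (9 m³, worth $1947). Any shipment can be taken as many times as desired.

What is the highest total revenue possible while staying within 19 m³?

7155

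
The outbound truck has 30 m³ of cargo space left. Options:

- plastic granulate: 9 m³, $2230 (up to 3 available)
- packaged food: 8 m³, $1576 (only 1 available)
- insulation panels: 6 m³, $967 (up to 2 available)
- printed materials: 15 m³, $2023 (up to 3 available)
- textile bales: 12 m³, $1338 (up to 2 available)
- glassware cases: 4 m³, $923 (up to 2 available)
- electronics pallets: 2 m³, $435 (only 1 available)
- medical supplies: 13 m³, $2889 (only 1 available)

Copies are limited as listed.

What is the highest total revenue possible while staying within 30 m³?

3×plastic granulate + electronics pallets uses 29 of the 30 m³ and totals 7125.
Every other selection either busts 30 m³ or exceeds an availability limit or fails to beat 7125.

7125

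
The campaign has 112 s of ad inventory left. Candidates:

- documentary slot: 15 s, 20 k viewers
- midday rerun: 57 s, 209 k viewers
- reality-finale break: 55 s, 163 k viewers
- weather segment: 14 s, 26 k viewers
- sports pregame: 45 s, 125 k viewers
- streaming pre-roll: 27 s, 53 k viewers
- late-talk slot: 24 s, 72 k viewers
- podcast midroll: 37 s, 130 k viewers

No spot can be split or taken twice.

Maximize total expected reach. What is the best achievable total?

372

Taking the top-ratio spots first gives midday rerun + weather segment + podcast midroll for 365 (108 s).
Replace weather segment and podcast midroll with reality-finale break: the trade gains 7 net, giving 372 at 112 s.
Next best is midday rerun + weather segment + podcast midroll at 365 (108 s) — short by 7.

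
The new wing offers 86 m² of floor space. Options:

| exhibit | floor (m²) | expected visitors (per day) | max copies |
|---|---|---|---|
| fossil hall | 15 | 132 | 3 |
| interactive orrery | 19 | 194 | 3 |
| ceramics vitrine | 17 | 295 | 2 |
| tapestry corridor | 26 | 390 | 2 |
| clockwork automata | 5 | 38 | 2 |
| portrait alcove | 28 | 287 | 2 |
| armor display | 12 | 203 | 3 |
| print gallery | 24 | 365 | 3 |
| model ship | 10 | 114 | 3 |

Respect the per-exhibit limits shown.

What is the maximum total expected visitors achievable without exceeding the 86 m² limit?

1386

Ranking by ratio (expected visitors/m²): ceramics vitrine 17.35, armor display 16.92, print gallery 15.21.
A density-first pass picks 2×ceramics vitrine + clockwork automata + 3×armor display + model ship — 1351 at 85 m².
Replace clockwork automata and armor display and model ship with tapestry corridor: the trade gains 35 net, giving 1386 at 84 m².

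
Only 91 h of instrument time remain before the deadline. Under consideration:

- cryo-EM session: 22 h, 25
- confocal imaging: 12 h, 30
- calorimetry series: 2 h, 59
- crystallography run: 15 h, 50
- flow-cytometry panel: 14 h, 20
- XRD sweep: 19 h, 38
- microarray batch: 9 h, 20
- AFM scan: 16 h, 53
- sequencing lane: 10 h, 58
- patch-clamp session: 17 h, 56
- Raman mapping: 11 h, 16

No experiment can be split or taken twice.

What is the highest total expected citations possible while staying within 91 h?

344

Density check — calorimetry series 29.50, sequencing lane 5.80, crystallography run 3.33 are the best per h.
A density-first pass picks confocal imaging + calorimetry series + crystallography run + microarray batch + AFM scan + sequencing lane + patch-clamp session — 326 at 81 h.
The 9 h tied up in microarray batch is better spent on XRD sweep — total rises to 344 (91 h).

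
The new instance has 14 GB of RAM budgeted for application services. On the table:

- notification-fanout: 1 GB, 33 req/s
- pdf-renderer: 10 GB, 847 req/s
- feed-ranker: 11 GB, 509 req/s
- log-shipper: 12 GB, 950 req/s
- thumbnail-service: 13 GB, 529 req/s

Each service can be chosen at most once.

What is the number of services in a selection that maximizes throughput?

Optimal total is 983.
For example notification-fanout + log-shipper achieves it, using 13 GB.
All optima have 2 services.

2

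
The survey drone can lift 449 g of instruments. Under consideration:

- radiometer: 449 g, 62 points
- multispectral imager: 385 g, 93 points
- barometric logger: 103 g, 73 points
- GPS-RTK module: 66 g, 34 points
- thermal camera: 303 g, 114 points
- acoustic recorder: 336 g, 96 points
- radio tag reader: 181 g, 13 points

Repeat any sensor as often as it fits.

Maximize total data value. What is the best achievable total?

292

Density check — barometric logger 0.71, GPS-RTK module 0.52, thermal camera 0.38 are the best per g.
Taking 4×barometric logger: 412 g used, 292 in data value.
The spare 37 g is too small for any remaining sensor, and no exchange beats 292.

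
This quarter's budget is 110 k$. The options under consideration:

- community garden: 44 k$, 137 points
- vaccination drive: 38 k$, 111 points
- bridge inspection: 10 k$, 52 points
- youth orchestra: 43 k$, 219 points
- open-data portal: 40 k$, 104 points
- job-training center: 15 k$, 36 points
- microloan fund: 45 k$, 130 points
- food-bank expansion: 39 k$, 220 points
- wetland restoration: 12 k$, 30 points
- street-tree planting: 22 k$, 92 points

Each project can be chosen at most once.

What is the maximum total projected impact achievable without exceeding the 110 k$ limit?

531

Taking the top-ratio projects first gives bridge inspection + youth orchestra + food-bank expansion + wetland restoration for 521 (104 k$).
Dropping bridge inspection and wetland restoration frees 22 k$; slotting in street-tree planting (22 k$) lifts the total to 531 at 104 k$.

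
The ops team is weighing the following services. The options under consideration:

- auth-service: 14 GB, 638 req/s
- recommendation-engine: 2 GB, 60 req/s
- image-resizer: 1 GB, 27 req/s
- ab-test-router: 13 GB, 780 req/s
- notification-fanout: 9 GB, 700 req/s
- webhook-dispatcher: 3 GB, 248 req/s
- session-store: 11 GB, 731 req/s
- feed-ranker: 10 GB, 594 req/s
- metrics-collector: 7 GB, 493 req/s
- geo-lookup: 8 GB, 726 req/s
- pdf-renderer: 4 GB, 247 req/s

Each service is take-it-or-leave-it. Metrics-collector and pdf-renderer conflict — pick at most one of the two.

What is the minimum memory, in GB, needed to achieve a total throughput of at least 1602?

20

Need the lightest bundle worth ≥ 1602.
Taking notification-fanout + webhook-dispatcher + geo-lookup gives 1674 (≥ 1602) for 20 GB.
Below 20 GB the best achievable stays under 1602.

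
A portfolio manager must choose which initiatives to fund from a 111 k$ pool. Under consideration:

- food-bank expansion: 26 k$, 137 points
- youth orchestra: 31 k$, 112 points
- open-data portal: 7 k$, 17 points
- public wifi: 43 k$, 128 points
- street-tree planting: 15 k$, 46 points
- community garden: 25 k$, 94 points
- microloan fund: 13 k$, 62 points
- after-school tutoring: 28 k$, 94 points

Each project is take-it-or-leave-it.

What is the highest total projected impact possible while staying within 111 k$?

The ratio ordering already packs tightly: food-bank expansion + youth orchestra + street-tree planting + community garden + microloan fund, 110 k$, 451.
Next best is food-bank expansion + youth orchestra + community garden + after-school tutoring at 437 (110 k$) — short by 14.

451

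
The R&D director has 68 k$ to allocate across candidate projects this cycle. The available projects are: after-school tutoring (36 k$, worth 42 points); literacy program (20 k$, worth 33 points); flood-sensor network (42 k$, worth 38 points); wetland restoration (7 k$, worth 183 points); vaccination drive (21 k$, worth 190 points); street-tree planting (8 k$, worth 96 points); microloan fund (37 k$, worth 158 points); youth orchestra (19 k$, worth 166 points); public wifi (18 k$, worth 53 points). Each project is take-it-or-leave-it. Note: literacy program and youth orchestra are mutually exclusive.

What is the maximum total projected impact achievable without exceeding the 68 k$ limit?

By projected impact per k$: wetland restoration 26.14, street-tree planting 12.00, vaccination drive 9.05, youth orchestra 8.74 lead.
The ratio ordering already packs tightly: wetland restoration + vaccination drive + street-tree planting + youth orchestra, 55 k$, 635.
Runner-up wetland restoration + vaccination drive + youth orchestra + public wifi tops out at 592.

635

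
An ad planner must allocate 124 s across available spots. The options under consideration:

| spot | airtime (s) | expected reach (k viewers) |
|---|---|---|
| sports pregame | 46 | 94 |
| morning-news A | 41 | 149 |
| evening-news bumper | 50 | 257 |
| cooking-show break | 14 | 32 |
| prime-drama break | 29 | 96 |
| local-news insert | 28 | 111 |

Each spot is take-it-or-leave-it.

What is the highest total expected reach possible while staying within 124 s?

517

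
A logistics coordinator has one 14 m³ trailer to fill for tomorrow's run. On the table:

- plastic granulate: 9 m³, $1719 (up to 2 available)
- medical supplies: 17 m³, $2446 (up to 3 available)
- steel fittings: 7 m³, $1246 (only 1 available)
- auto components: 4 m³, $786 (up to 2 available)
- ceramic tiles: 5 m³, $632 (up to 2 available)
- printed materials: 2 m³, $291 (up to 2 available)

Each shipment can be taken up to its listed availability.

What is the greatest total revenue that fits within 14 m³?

2505

Filling by ratio: 2×auto components + 2×printed materials for 2154, with 2 m³ left unused.
Replace auto components and 2×printed materials with plastic granulate: the trade gains 351 net, giving 2505 at 13 m³.
Every other selection either busts 14 m³ or exceeds an availability limit or fails to beat 2505.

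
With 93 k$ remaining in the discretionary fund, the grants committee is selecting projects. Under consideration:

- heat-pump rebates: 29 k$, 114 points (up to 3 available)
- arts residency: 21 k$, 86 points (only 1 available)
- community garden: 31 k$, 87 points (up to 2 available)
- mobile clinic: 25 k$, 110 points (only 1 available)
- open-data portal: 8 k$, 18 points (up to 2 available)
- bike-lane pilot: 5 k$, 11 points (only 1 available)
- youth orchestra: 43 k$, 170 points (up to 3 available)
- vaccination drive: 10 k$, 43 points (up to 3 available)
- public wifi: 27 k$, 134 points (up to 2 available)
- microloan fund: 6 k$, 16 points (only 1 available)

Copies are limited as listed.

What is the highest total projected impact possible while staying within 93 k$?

425

Greedy by ratio would take mobile clinic + vaccination drive + 2×public wifi: 89 k$ used, total 421.
Replace mobile clinic with heat-pump rebates: the trade gains 4 net, giving 425 at 93 k$.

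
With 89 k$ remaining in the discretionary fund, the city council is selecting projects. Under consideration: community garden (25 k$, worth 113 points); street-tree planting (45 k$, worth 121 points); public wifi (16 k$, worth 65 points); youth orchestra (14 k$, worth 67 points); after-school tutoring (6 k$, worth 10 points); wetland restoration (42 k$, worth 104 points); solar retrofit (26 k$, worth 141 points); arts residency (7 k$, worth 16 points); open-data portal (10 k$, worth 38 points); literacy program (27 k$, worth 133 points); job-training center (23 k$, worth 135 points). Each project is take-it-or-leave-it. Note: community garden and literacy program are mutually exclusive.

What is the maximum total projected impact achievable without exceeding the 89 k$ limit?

456

Ranking by ratio (projected impact/k$): job-training center 5.87, solar retrofit 5.42, literacy program 4.93, youth orchestra 4.79.
Filling by ratio: solar retrofit + open-data portal + literacy program + job-training center for 447, with 3 k$ left unused.
The 37 k$ tied up in open-data portal and literacy program is better spent on community garden + youth orchestra — total rises to 456 (88 k$).
No other feasible combination exceeds 456.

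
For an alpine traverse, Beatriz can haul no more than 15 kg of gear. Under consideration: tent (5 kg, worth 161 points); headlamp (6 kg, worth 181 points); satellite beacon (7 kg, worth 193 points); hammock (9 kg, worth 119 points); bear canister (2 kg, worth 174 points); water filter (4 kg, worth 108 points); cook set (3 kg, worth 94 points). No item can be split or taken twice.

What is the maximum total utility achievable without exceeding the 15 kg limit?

557

Ranking by ratio (utility/kg): bear canister 87.00, tent 32.20, cook set 31.33.
Greedy by ratio would take tent + bear canister + water filter + cook set: 14 kg used, total 537.
The 5 kg tied up in tent is better spent on headlamp — total rises to 557 (15 kg).
Next best is headlamp + satellite beacon + bear canister at 548 (15 kg) — short by 9.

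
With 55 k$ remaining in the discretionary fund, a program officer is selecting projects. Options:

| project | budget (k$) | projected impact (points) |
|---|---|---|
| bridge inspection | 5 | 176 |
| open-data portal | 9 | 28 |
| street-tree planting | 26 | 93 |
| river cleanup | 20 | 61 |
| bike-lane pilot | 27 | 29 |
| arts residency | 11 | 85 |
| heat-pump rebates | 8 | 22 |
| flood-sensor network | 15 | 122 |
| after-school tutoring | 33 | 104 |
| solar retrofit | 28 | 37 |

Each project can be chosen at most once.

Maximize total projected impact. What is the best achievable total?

A density-first pass picks bridge inspection + open-data portal + arts residency + heat-pump rebates + flood-sensor network — 433 at 48 k$.
The 17 k$ tied up in open-data portal and heat-pump rebates is better spent on river cleanup — total rises to 444 (51 k$).

444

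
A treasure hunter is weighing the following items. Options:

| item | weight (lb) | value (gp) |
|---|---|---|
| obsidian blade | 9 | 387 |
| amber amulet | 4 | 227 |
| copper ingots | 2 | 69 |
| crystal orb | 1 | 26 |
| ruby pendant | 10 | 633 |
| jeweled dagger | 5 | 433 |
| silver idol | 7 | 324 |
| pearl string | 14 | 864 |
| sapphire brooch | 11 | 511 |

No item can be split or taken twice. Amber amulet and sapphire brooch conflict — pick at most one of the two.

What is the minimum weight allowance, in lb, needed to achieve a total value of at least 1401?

23

Look for the lowest-weight combination reaching 1401.
Taking crystal orb + ruby pendant + jeweled dagger + silver idol gives 1416 (≥ 1401) for 23 lb.
Any bundle with less than 23 lb falls short of 1401.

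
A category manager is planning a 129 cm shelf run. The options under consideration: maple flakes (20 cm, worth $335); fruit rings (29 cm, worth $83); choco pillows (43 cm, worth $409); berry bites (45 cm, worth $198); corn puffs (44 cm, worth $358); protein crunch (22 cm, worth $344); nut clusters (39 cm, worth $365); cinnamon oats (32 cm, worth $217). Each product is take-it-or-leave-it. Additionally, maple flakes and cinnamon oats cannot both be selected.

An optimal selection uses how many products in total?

4

Optimal total is 1453.
One optimal bundle: maple flakes + choco pillows + protein crunch + nut clusters (124 cm).
Every optimal selection uses 4 products.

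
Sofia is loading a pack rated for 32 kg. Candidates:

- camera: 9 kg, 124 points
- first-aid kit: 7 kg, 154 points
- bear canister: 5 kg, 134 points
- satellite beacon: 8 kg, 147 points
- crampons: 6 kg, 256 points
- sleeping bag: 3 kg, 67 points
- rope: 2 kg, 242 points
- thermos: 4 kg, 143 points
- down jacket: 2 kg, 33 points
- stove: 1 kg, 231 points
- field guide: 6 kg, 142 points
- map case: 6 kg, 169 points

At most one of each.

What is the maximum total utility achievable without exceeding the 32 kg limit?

Best packing: bear canister + crampons + rope + thermos + down jacket + stove + field guide + map case — 32 kg, 1350 total.
Runner-up first-aid kit + crampons + rope + thermos + stove + field guide + map case tops out at 1337.

1350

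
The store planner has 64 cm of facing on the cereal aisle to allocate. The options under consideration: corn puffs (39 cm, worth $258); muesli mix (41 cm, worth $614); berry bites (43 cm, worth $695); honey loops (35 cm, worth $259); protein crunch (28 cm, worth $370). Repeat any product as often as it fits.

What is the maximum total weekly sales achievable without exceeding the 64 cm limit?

740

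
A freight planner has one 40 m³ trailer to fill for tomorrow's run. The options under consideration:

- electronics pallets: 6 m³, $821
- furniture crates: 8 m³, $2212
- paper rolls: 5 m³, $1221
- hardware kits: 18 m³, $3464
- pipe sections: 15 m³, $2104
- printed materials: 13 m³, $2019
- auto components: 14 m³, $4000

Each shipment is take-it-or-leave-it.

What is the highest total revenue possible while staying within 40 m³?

9676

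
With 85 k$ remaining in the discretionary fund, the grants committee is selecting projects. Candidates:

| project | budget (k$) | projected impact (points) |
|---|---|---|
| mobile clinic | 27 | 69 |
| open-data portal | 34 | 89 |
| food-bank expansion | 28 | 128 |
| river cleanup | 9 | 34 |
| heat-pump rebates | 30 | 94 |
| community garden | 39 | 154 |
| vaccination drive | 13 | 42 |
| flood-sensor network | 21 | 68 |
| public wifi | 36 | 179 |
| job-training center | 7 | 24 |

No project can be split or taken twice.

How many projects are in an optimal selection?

3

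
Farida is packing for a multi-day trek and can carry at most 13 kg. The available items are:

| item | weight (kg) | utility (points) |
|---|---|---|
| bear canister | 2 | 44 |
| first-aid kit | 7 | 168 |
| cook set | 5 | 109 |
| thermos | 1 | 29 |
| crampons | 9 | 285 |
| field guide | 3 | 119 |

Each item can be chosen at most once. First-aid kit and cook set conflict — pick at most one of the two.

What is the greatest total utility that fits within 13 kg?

By utility per kg: field guide 39.67, crampons 31.67, thermos 29.00, first-aid kit 24.00 lead.
The ratio ordering already packs tightly: thermos + crampons + field guide, 13 kg, 433.
Runner-up crampons + field guide tops out at 404.

433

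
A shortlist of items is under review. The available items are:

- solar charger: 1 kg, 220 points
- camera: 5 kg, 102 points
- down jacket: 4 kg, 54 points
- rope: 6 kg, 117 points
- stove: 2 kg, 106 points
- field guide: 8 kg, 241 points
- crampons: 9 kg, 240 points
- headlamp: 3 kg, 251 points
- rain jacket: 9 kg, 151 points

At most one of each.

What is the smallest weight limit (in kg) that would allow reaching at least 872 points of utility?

Look for the lowest-weight combination reaching 872.
solar charger + down jacket + stove + field guide + headlamp: 872 utility at 18 kg.
Below 18 kg the best achievable stays under 872.

18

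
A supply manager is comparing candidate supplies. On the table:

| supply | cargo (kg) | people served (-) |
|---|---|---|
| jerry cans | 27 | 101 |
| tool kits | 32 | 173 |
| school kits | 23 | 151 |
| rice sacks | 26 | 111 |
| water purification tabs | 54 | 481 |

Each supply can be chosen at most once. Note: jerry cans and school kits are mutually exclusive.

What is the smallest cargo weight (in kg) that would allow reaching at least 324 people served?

54

Need the lightest bundle worth ≥ 324.
water purification tabs: 481 people served at 54 kg.
No combination under 54 kg hits 324.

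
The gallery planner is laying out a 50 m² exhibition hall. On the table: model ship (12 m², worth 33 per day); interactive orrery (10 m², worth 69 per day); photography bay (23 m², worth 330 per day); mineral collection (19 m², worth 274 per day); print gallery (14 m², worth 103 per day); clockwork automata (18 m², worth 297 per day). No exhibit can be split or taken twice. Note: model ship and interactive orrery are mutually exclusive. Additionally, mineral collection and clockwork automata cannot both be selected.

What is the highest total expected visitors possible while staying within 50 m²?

Taking photography bay + clockwork automata: 41 m² used, 627 in expected visitors.
No other feasible combination exceeds 627.

627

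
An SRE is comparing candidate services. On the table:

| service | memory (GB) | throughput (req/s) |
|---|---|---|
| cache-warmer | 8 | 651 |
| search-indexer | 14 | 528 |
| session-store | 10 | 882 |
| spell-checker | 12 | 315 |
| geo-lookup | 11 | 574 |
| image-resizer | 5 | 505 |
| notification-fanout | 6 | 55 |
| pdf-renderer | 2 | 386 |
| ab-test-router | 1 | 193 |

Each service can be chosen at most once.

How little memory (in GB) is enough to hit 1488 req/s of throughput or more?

Minimise GB subject to total throughput ≥ 1488.
cache-warmer + image-resizer + pdf-renderer: 1542 throughput at 15 GB.
No combination under 15 GB hits 1488.

15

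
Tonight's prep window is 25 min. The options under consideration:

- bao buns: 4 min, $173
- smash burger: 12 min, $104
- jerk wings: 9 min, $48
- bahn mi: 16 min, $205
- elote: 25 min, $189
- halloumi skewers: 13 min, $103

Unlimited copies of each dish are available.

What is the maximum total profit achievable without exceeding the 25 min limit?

1038

Taking 6×bao buns: 24 min used, 1038 in profit.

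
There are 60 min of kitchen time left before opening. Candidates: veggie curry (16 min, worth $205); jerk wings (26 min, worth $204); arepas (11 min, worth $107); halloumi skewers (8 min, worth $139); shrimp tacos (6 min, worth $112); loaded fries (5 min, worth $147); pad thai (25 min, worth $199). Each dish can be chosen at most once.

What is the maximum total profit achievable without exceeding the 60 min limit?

802

Taking the top-ratio dishes first gives veggie curry + arepas + halloumi skewers + shrimp tacos + loaded fries for 710 (46 min).
Dropping arepas frees 11 min; slotting in pad thai (25 min) lifts the total to 802 at 60 min.
Every other selection either busts 60 min or fails to beat 802.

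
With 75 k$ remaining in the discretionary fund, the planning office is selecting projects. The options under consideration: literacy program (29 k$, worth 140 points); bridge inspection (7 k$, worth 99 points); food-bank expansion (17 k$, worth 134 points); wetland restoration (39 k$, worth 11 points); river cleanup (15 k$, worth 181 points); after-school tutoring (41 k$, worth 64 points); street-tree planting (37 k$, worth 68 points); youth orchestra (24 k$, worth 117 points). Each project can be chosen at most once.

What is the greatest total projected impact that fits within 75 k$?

By projected impact per k$: bridge inspection 14.14, river cleanup 12.07, food-bank expansion 7.88 lead.
Taking the top-ratio projects first gives bridge inspection + food-bank expansion + river cleanup + youth orchestra for 531 (63 k$).
The 24 k$ tied up in youth orchestra is better spent on literacy program — total rises to 554 (68 k$).

554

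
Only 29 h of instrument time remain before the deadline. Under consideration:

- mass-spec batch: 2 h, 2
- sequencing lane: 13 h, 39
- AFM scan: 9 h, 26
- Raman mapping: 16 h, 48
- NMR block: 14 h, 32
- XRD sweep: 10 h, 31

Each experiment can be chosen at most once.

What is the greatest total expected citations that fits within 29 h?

87

The ratio heuristic lands on mass-spec batch + sequencing lane + XRD sweep (72) but leaves 4 h idle.
The 12 h tied up in mass-spec batch and XRD sweep is better spent on Raman mapping — total rises to 87 (29 h).
The closest alternative, mass-spec batch + Raman mapping + XRD sweep, reaches only 81.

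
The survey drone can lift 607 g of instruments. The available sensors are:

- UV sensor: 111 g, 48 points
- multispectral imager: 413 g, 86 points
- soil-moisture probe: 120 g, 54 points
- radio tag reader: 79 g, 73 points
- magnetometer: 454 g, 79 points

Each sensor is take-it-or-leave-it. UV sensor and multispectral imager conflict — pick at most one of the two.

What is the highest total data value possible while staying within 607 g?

175

The ratio ordering already packs tightly: UV sensor + soil-moisture probe + radio tag reader, 310 g, 175.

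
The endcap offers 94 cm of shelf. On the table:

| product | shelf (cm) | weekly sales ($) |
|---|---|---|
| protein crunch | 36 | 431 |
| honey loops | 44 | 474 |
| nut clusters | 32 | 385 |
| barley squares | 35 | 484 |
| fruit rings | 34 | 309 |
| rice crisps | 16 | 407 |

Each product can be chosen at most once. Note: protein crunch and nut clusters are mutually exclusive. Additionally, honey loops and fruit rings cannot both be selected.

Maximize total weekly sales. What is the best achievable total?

A density-first pass picks nut clusters + barley squares + rice crisps — 1276 at 83 cm.
The 32 cm tied up in nut clusters is better spent on protein crunch — total rises to 1322 (87 cm).

1322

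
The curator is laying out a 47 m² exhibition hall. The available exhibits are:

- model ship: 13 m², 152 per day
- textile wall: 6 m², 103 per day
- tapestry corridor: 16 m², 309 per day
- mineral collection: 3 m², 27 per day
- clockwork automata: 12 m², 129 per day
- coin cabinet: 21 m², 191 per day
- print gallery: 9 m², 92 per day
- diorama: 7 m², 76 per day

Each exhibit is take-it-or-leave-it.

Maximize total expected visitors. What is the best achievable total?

Greedy by ratio would take model ship + textile wall + tapestry corridor + mineral collection + diorama: 45 m² used, total 667.
The 10 m² tied up in mineral collection and diorama is better spent on clockwork automata — total rises to 693 (47 m²).
Every other selection either busts 47 m² or fails to beat 693.

693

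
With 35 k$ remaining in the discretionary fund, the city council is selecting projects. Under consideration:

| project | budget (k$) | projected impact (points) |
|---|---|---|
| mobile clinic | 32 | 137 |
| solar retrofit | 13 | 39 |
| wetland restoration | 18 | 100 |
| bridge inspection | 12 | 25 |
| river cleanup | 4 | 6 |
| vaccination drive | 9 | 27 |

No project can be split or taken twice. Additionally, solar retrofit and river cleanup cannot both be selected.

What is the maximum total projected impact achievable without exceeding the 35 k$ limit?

Taking solar retrofit + wetland restoration: 31 k$ used, 139 in projected impact.
That's the maximum — no feasible swap from here does better than 139.

139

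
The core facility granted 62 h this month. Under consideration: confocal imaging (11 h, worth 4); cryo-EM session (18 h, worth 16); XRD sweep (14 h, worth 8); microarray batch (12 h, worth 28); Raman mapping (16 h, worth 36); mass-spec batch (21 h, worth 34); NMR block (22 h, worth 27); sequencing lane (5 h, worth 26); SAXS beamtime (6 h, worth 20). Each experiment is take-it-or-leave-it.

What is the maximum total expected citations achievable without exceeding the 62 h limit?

Density check — sequencing lane 5.20, SAXS beamtime 3.33, microarray batch 2.33, Raman mapping 2.25 are the best per h.
Best packing: microarray batch + Raman mapping + mass-spec batch + sequencing lane + SAXS beamtime — 60 h, 144 total.
The spare 2 h is too small for any remaining experiment, and no exchange beats 144.

144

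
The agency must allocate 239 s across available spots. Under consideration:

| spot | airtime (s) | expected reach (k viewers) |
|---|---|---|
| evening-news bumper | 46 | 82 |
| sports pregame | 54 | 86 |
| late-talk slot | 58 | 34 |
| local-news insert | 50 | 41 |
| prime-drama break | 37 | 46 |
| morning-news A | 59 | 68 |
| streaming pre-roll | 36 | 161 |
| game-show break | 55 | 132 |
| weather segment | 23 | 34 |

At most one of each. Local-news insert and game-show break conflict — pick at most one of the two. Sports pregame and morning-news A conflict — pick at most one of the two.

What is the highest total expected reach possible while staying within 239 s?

Density check — streaming pre-roll 4.47, game-show break 2.40, evening-news bumper 1.78 are the best per s.
Filling by ratio: evening-news bumper + sports pregame + streaming pre-roll + game-show break + weather segment for 495, with 25 s left unused.
Dropping weather segment frees 23 s; slotting in prime-drama break (37 s) lifts the total to 507 at 228 s.

507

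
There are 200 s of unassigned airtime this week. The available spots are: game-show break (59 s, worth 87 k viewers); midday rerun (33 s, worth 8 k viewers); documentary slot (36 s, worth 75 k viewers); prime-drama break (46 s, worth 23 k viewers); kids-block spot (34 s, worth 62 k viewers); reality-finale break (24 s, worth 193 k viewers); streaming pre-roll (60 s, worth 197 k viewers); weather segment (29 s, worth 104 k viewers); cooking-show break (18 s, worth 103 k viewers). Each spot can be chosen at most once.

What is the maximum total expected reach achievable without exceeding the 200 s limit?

Ranking by ratio (expected reach/s): reality-finale break 8.04, cooking-show break 5.72, weather segment 3.59.
Taking the top-ratio spots first gives midday rerun + documentary slot + reality-finale break + streaming pre-roll + weather segment + cooking-show break for 680 (200 s).
The 69 s tied up in midday rerun and documentary slot is better spent on game-show break — total rises to 684 (190 s).
The closest alternative, midday rerun + documentary slot + reality-finale break + streaming pre-roll + weather segment + cooking-show break, reaches only 680.

684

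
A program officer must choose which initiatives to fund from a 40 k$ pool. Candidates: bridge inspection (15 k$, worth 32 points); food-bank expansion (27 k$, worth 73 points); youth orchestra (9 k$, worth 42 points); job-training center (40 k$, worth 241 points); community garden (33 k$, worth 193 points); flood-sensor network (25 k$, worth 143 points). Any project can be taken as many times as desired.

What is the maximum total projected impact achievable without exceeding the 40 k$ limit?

Job-training center uses 40 of the 40 k$ and totals 241.
That's the maximum — no swap from here does better than 241.

241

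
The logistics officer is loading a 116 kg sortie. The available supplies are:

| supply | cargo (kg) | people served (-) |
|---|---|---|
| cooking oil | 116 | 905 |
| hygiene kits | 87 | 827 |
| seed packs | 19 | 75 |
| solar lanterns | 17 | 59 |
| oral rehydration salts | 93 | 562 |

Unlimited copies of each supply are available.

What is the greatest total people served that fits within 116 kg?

By people served per kg: hygiene kits 9.51, cooking oil 7.80, oral rehydration salts 6.04, seed packs 3.95 lead.
The ratio heuristic lands on hygiene kits + seed packs (902) but leaves 10 kg idle.
Replace hygiene kits and seed packs with cooking oil: the trade gains 3 net, giving 905 at 116 kg.
Every other selection either busts 116 kg or fails to beat 905.

905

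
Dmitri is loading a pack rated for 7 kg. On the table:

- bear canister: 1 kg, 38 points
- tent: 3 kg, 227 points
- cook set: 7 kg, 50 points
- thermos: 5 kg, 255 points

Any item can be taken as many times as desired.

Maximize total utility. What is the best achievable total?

492

Taking bear canister + 2×tent: 7 kg used, 492 in utility.
That's the maximum — no swap from here does better than 492.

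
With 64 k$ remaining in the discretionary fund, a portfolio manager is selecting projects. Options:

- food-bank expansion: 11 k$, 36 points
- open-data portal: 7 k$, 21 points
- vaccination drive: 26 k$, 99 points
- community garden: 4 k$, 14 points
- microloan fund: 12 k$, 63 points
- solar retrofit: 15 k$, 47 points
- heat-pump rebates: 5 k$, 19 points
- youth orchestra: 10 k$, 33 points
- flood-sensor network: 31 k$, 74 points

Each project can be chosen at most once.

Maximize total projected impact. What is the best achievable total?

By projected impact per k$: microloan fund 5.25, vaccination drive 3.81, heat-pump rebates 3.80 lead.
Greedy by ratio would take open-data portal + vaccination drive + community garden + microloan fund + heat-pump rebates + youth orchestra: 64 k$ used, total 249.
The 11 k$ tied up in open-data portal and community garden is better spent on food-bank expansion — total rises to 250 (64 k$).
The closest alternative, open-data portal + vaccination drive + community garden + microloan fund + heat-pump rebates + youth orchestra, reaches only 249.

250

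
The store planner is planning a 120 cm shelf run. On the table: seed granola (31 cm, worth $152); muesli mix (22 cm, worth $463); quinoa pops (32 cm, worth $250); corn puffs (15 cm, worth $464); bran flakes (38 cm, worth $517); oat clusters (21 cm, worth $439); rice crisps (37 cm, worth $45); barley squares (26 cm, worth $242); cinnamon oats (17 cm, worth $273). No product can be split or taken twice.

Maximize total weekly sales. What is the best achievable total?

2156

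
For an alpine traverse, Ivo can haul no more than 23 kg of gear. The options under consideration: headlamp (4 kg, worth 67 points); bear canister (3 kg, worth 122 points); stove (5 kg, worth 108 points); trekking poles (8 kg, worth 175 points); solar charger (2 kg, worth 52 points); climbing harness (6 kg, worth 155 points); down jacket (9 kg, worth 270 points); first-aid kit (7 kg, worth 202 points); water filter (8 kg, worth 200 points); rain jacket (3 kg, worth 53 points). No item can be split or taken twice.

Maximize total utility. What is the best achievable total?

661

Density check — bear canister 40.67, down jacket 30.00, first-aid kit 28.86, solar charger 26.00 are the best per kg.
A density-first pass picks bear canister + solar charger + down jacket + first-aid kit — 646 at 21 kg.
The 2 kg tied up in solar charger is better spent on headlamp — total rises to 661 (23 kg).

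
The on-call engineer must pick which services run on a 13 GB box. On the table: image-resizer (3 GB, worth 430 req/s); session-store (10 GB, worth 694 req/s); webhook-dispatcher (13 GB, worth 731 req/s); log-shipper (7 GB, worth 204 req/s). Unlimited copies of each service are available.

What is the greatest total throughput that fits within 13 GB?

1720

The ratio ordering already packs tightly: 4×image-resizer, 12 GB, 1720.
The spare 1 GB is too small for any remaining service, and no exchange beats 1720.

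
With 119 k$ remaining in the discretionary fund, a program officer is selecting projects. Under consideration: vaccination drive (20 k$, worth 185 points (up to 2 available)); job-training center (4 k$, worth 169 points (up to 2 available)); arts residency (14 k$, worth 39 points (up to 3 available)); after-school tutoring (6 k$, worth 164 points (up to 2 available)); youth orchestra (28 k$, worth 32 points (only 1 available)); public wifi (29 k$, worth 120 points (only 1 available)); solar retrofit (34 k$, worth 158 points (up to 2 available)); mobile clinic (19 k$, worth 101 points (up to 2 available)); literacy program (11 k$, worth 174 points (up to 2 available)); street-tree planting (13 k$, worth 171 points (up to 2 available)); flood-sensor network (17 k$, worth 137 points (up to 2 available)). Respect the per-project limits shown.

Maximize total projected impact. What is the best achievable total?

1726

Best packing: 2×vaccination drive + 2×job-training center + 2×after-school tutoring + 2×literacy program + 2×street-tree planting — 108 k$, 1726 total.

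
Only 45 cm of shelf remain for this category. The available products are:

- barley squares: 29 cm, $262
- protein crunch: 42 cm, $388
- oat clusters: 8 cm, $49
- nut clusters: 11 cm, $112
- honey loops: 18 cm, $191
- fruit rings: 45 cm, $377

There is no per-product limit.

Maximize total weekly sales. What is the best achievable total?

448

Taking the top-ratio products first gives oat clusters + 2×honey loops for 431 (44 cm).
Dropping oat clusters and 2×honey loops frees 44 cm; slotting in 4×nut clusters (44 cm) lifts the total to 448 at 44 cm.
No other feasible combination exceeds 448.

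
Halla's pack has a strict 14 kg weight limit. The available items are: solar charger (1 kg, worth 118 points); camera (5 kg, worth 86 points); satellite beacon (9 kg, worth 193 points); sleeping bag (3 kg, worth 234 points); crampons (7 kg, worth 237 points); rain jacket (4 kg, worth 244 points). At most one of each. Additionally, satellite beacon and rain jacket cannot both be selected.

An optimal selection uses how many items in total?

The maximum utility within 14 kg is 715.
For example sleeping bag + crampons + rain jacket achieves it, using 14 kg.
Any selection reaching 715 contains exactly 3 items.

3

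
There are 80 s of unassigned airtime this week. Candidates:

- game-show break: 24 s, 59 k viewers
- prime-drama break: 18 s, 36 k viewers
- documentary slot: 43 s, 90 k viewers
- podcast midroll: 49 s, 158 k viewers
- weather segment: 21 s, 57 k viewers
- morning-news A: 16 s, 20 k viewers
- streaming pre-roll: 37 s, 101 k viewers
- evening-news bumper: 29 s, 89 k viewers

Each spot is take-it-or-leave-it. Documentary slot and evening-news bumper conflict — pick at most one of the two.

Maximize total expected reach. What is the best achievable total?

Best packing: podcast midroll + evening-news bumper — 78 s, 247 total.

247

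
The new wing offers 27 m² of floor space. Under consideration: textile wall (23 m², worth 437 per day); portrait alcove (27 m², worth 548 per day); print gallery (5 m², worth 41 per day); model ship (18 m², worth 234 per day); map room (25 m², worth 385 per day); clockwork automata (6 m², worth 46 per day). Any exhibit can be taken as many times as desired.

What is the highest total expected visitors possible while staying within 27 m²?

Density check — portrait alcove 20.30, textile wall 19.00, map room 15.40 are the best per m².
Portrait alcove uses 27 of the 27 m² and totals 548.

548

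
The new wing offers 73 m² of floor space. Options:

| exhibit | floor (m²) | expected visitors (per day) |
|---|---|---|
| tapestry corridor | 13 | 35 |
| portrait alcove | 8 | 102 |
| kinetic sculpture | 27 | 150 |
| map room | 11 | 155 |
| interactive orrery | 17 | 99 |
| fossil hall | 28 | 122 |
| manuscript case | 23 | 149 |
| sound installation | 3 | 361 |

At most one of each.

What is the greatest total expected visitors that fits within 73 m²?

By expected visitors per m²: sound installation 120.33, map room 14.09, portrait alcove 12.75, manuscript case 6.48 lead.
Taking the top-ratio exhibits first gives portrait alcove + map room + interactive orrery + manuscript case + sound installation for 866 (62 m²).
Dropping interactive orrery frees 17 m²; slotting in kinetic sculpture (27 m²) lifts the total to 917 at 72 m².
The closest alternative, portrait alcove + map room + fossil hall + manuscript case + sound installation, reaches only 889.

917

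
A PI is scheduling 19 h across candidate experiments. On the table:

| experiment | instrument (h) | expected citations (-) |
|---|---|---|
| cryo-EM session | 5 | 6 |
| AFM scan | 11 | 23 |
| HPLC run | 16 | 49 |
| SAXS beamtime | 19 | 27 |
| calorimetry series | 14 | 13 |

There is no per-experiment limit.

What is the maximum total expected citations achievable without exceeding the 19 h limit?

Taking HPLC run: 16 h used, 49 in expected citations.
Nothing else within 19 h beats 49.

49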